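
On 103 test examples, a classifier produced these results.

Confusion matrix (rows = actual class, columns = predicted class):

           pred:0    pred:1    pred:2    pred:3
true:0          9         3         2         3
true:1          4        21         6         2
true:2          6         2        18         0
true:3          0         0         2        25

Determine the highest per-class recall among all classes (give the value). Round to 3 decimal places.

Per-class recall (TP/(TP+FN)):
  0: TP=9, FN=3+2+3=8 → 9/17 = 0.5294
  1: TP=21, FN=4+6+2=12 → 21/33 = 0.6364
  2: TP=18, FN=6+2+0=8 → 18/26 = 0.6923
  3: TP=25, FN=0+0+2=2 → 25/27 = 0.9259
Highest is class '3' with recall = 0.926.

0.926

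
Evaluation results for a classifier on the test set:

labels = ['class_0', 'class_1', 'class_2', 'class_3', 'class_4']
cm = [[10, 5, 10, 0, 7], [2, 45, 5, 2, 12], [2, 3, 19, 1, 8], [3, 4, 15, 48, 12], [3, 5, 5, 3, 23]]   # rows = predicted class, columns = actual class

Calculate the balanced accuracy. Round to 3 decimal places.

0.568

Balanced accuracy = mean of per-class recall.
  class_0: recall = 10/20 = 0.5000
  class_1: recall = 45/62 = 0.7258
  class_2: recall = 19/54 = 0.3519
  class_3: recall = 48/54 = 0.8889
  class_4: recall = 23/62 = 0.3710
Mean = (0.5000 + 0.7258 + 0.3519 + 0.8889 + 0.3710) / 5 = 0.568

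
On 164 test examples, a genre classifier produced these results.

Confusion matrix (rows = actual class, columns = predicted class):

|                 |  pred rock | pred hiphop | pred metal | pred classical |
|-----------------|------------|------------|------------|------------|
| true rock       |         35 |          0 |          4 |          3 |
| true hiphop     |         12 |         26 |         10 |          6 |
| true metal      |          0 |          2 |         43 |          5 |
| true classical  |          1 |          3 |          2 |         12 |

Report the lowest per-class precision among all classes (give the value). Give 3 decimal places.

Per-class precision (TP/(TP+FP)):
  rock: TP=35, FP=12+0+1=13 → 35/48 = 0.7292
  hiphop: TP=26, FP=0+2+3=5 → 26/31 = 0.8387
  metal: TP=43, FP=4+10+2=16 → 43/59 = 0.7288
  classical: TP=12, FP=3+6+5=14 → 12/26 = 0.4615
Lowest is class 'classical' with precision = 0.462.

0.462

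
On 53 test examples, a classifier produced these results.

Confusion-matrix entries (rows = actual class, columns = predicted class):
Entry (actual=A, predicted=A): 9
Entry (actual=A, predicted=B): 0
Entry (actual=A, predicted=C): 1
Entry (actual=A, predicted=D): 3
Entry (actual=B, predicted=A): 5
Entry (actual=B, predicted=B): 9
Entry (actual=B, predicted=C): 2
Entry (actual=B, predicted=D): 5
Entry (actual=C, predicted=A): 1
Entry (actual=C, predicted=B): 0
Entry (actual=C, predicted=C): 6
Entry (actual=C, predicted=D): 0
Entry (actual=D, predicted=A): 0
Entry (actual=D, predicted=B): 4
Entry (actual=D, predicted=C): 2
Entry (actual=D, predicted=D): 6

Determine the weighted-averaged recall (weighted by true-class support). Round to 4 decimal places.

Per-class recall (TP/(TP+FN)):
  A: TP=9, FN=0+1+3=4 → 9/13 = 0.69231
  B: TP=9, FN=5+2+5=12 → 9/21 = 0.42857
  C: TP=6, FN=1+0+0=1 → 6/7 = 0.85714
  D: TP=6, FN=0+4+2=6 → 6/12 = 0.50000
Weighted-recall = Σ (supportᵢ/N)·recallᵢ with N=53: (13/53)·0.69231 + (21/53)·0.42857 + (7/53)·0.85714 + (12/53)·0.50000 = 0.5660

0.5660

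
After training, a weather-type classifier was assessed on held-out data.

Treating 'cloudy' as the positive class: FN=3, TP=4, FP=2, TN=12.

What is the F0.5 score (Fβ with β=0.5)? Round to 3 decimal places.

0.645

Fβ = (1+β²)·TP / ((1+β²)·TP + β²·FN + FP), with β²=1/4
= 1.25·4 / (1.25·4 + 0.25·3 + 2) = 0.645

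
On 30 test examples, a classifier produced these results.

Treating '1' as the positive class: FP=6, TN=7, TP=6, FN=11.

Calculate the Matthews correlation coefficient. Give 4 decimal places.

-0.1098

MCC = (TP·TN − FP·FN) / √((TP+FP)(TP+FN)(TN+FP)(TN+FN))
Numerator = 6·7 − 6·11 = -24
Denominator = √(12·17·13·18) = √47736 = 218.4857
MCC = -24 / 218.4857 = -0.1098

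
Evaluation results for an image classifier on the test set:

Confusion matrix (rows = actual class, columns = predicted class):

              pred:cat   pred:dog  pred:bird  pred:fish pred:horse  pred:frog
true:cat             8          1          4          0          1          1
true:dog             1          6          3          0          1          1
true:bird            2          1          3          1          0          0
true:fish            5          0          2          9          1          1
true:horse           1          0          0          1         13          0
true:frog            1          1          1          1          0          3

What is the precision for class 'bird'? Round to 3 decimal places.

0.231

Take TP from the diagonal, FP from the rest of the 'bird' prediction marginal, FN from the rest of the 'bird' actual marginal.
precision = TP/(TP+FP).
bird: TP=3, FP=4+3+2+0+1=10 → 3/13 = 0.2308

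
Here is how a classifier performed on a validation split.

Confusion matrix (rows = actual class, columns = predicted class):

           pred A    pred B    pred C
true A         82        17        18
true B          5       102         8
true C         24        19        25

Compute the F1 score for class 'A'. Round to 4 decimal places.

One-vs-rest for 'A': TP = diagonal; FP = other classes predicted 'A'; FN = 'A' predicted as other.
F1 score = 2·TP/(2·TP+FP+FN).
A: TP=82, FP=5+24=29, FN=17+18=35 → 164/228 = 0.71930

0.7193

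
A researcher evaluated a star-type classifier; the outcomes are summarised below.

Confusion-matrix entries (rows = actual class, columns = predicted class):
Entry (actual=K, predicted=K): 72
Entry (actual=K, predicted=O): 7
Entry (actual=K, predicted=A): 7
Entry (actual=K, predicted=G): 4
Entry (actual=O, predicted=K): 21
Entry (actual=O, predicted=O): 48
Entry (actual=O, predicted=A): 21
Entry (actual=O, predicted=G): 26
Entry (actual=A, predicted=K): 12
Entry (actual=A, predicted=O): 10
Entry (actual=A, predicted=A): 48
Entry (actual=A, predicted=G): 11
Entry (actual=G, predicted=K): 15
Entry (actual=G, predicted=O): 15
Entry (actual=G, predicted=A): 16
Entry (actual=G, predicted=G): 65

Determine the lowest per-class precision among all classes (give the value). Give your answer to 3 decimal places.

Per-class precision (TP/(TP+FP)):
  K: TP=72, FP=21+12+15=48 → 72/120 = 0.6000
  O: TP=48, FP=7+10+15=32 → 48/80 = 0.6000
  A: TP=48, FP=7+21+16=44 → 48/92 = 0.5217
  G: TP=65, FP=4+26+11=41 → 65/106 = 0.6132
Lowest is class 'A' with precision = 0.522.

0.522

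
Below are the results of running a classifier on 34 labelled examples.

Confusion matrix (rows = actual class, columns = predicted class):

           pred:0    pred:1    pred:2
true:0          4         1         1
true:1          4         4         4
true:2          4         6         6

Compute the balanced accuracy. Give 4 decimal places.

0.4583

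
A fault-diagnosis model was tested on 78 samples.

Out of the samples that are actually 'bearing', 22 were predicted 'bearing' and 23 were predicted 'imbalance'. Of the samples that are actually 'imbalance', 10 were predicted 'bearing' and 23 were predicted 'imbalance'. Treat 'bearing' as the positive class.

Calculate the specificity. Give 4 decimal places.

0.6970

Specificity = TN/(TN+FP) = 23/(23+10) = 0.6970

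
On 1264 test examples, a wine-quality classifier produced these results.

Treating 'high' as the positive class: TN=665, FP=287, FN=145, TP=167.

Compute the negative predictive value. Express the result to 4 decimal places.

NPV = TN/(TN+FN) = 665/(665+145) = 0.8210

0.8210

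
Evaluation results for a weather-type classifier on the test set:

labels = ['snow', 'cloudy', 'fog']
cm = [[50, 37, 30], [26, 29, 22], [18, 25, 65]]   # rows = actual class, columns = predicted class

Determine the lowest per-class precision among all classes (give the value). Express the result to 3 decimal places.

Per-class precision (TP/(TP+FP)):
  snow: TP=50, FP=26+18=44 → 50/94 = 0.5319
  cloudy: TP=29, FP=37+25=62 → 29/91 = 0.3187
  fog: TP=65, FP=30+22=52 → 65/117 = 0.5556
Lowest is class 'cloudy' with precision = 0.319.

0.319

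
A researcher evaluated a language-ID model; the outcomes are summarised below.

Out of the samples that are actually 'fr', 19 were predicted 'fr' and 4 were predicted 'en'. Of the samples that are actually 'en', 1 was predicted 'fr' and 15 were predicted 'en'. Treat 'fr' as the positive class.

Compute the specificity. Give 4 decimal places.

0.9375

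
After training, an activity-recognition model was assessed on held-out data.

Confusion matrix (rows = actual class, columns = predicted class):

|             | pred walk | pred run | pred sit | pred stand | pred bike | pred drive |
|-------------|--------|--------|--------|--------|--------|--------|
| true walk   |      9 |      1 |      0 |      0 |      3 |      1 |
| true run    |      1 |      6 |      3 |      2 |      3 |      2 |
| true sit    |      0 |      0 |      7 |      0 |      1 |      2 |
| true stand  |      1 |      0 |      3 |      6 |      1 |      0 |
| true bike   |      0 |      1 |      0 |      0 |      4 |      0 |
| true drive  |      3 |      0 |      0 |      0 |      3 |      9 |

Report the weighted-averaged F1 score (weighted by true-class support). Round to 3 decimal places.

Per-class F1 score (2·TP/(2·TP+FP+FN)):
  walk: TP=9, FP=1+0+1+0+3=5, FN=1+0+0+3+1=5 → 18/28 = 0.6429
  run: TP=6, FP=1+0+0+1+0=2, FN=1+3+2+3+2=11 → 12/25 = 0.4800
  sit: TP=7, FP=0+3+3+0+0=6, FN=0+0+0+1+2=3 → 14/23 = 0.6087
  stand: TP=6, FP=0+2+0+0+0=2, FN=1+0+3+1+0=5 → 12/19 = 0.6316
  bike: TP=4, FP=3+3+1+1+3=11, FN=0+1+0+0+0=1 → 8/20 = 0.4000
  drive: TP=9, FP=1+2+2+0+0=5, FN=3+0+0+0+3=6 → 18/29 = 0.6207
Weighted-F1 score = Σ (supportᵢ/N)·F1 scoreᵢ with N=72: (14/72)·0.6429 + (17/72)·0.4800 + (10/72)·0.6087 + (11/72)·0.6316 + (5/72)·0.4000 + (15/72)·0.6207 = 0.576

0.576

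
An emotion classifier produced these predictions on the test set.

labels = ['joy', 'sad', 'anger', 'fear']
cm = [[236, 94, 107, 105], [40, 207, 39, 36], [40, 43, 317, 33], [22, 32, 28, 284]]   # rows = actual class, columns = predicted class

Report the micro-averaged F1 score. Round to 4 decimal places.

0.6278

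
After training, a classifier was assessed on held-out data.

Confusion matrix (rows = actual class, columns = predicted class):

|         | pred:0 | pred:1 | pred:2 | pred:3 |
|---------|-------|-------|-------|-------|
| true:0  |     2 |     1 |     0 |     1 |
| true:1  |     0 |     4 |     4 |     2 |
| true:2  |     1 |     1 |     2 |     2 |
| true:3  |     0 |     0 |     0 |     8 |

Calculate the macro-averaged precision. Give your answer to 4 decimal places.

0.5705

Per-class precision (TP/(TP+FP)):
  0: TP=2, FP=0+1+0=1 → 2/3 = 0.66667
  1: TP=4, FP=1+1+0=2 → 4/6 = 0.66667
  2: TP=2, FP=0+4+0=4 → 2/6 = 0.33333
  3: TP=8, FP=1+2+2=5 → 8/13 = 0.61538
Macro-precision = mean = (0.66667 + 0.66667 + 0.33333 + 0.61538) / 4 = 0.5705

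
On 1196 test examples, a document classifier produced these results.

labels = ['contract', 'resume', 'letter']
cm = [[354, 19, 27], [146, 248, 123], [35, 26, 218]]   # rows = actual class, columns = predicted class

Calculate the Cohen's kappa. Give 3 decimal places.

0.533

Observed agreement pₒ = trace/N = 820/1196 = 0.6856
Expected agreement pₑ = Σ (rowᵢ·colᵢ)/N² = (400·535 + 517·293 + 279·368)/1196² = 0.3273
κ = (pₒ − pₑ)/(1 − pₑ) = (0.6856 − 0.3273)/(1 − 0.3273) = 0.533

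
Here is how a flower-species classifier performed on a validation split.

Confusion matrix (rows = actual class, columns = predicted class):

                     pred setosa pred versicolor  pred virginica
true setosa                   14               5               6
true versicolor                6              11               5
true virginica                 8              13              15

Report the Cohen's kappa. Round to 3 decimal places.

0.227

Observed agreement pₒ = trace/N = 40/83 = 0.4819
Expected agreement pₑ = Σ (rowᵢ·colᵢ)/N² = (25·28 + 22·29 + 36·26)/83² = 0.3301
κ = (pₒ − pₑ)/(1 − pₑ) = (0.4819 − 0.3301)/(1 − 0.3301) = 0.227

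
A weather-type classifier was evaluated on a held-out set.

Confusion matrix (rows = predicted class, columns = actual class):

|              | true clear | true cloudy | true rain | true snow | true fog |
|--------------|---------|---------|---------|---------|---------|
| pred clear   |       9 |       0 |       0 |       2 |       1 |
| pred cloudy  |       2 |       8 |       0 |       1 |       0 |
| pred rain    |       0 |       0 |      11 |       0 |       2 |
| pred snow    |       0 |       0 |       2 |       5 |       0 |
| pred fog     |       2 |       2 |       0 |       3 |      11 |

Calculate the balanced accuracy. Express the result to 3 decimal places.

Balanced accuracy = mean of per-class recall.
  clear: recall = 9/13 = 0.6923
  cloudy: recall = 8/10 = 0.8000
  rain: recall = 11/13 = 0.8462
  snow: recall = 5/11 = 0.4545
  fog: recall = 11/14 = 0.7857
Mean = (0.6923 + 0.8000 + 0.8462 + 0.4545 + 0.7857) / 5 = 0.716

0.716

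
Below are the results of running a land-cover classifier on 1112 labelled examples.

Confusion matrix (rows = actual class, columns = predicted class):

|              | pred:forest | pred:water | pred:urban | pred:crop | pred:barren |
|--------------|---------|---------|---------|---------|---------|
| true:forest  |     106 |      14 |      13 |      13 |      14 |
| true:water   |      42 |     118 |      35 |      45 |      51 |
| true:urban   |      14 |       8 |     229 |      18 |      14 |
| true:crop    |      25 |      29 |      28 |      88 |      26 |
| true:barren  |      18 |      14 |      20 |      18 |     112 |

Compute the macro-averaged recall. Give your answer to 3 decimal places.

Per-class recall (TP/(TP+FN)):
  forest: TP=106, FN=14+13+13+14=54 → 106/160 = 0.6625
  water: TP=118, FN=42+35+45+51=173 → 118/291 = 0.4055
  urban: TP=229, FN=14+8+18+14=54 → 229/283 = 0.8092
  crop: TP=88, FN=25+29+28+26=108 → 88/196 = 0.4490
  barren: TP=112, FN=18+14+20+18=70 → 112/182 = 0.6154
Macro-recall = mean = (0.6625 + 0.4055 + 0.8092 + 0.4490 + 0.6154) / 5 = 0.588

0.588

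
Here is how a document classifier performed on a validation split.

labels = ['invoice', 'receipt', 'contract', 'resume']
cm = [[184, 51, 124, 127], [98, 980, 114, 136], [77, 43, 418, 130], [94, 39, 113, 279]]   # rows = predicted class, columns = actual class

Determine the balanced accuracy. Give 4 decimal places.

0.5614

Balanced accuracy = mean of per-class recall.
  invoice: recall = 184/453 = 0.40618
  receipt: recall = 980/1113 = 0.88050
  contract: recall = 418/769 = 0.54356
  resume: recall = 279/672 = 0.41518
Mean = (0.40618 + 0.88050 + 0.54356 + 0.41518) / 4 = 0.5614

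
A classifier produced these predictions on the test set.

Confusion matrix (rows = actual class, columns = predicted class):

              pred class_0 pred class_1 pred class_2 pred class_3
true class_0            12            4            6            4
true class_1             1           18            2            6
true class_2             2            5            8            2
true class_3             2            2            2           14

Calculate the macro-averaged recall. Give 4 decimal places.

Per-class recall (TP/(TP+FN)):
  class_0: TP=12, FN=4+6+4=14 → 12/26 = 0.46154
  class_1: TP=18, FN=1+2+6=9 → 18/27 = 0.66667
  class_2: TP=8, FN=2+5+2=9 → 8/17 = 0.47059
  class_3: TP=14, FN=2+2+2=6 → 14/20 = 0.70000
Macro-recall = mean = (0.46154 + 0.66667 + 0.47059 + 0.70000) / 4 = 0.5747

0.5747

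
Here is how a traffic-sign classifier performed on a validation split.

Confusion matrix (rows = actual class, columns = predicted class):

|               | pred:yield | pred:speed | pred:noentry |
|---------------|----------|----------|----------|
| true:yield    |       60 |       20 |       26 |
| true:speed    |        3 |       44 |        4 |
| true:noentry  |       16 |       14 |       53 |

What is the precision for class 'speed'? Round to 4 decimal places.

0.5641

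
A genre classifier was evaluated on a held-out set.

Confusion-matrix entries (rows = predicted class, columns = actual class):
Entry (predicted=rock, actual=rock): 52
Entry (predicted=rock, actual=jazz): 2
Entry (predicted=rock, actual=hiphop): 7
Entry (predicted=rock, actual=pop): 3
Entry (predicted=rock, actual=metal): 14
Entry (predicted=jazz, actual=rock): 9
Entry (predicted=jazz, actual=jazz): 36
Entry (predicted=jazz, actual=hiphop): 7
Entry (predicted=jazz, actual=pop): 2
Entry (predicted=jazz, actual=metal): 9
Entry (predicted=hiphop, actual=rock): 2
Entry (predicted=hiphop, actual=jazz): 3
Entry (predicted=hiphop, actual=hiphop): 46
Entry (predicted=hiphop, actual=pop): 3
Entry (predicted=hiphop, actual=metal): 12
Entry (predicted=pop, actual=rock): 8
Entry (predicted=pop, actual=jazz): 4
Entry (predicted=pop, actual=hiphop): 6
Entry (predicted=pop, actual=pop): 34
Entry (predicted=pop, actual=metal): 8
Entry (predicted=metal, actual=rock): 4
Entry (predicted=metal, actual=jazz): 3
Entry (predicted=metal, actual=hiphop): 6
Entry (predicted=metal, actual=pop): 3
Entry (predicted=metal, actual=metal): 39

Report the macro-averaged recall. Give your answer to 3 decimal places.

Per-class recall (TP/(TP+FN)):
  rock: TP=52, FN=9+2+8+4=23 → 52/75 = 0.6933
  jazz: TP=36, FN=2+3+4+3=12 → 36/48 = 0.7500
  hiphop: TP=46, FN=7+7+6+6=26 → 46/72 = 0.6389
  pop: TP=34, FN=3+2+3+3=11 → 34/45 = 0.7556
  metal: TP=39, FN=14+9+12+8=43 → 39/82 = 0.4756
Macro-recall = mean = (0.6933 + 0.7500 + 0.6389 + 0.7556 + 0.4756) / 5 = 0.663

0.663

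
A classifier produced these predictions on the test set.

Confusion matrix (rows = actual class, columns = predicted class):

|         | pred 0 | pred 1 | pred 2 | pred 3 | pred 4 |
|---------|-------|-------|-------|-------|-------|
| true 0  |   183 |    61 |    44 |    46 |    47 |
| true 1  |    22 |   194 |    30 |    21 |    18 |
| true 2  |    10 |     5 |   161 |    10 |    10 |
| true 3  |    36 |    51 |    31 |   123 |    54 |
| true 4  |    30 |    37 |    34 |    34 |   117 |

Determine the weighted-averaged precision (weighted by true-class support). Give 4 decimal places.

Per-class precision (TP/(TP+FP)):
  0: TP=183, FP=22+10+36+30=98 → 183/281 = 0.65125
  1: TP=194, FP=61+5+51+37=154 → 194/348 = 0.55747
  2: TP=161, FP=44+30+31+34=139 → 161/300 = 0.53667
  3: TP=123, FP=46+21+10+34=111 → 123/234 = 0.52564
  4: TP=117, FP=47+18+10+54=129 → 117/246 = 0.47561
Weighted-precision = Σ (supportᵢ/N)·precisionᵢ with N=1409: (381/1409)·0.65125 + (285/1409)·0.55747 + (196/1409)·0.53667 + (295/1409)·0.52564 + (252/1409)·0.47561 = 0.5586

0.5586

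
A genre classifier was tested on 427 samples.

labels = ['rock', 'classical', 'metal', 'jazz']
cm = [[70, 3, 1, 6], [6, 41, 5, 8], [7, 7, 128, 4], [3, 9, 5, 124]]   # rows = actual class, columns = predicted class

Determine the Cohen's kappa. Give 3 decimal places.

Observed agreement pₒ = trace/N = 363/427 = 0.8501
Expected agreement pₑ = Σ (rowᵢ·colᵢ)/N² = (80·86 + 60·60 + 146·139 + 141·142)/427² = 0.2786
κ = (pₒ − pₑ)/(1 − pₑ) = (0.8501 − 0.2786)/(1 − 0.2786) = 0.792

0.792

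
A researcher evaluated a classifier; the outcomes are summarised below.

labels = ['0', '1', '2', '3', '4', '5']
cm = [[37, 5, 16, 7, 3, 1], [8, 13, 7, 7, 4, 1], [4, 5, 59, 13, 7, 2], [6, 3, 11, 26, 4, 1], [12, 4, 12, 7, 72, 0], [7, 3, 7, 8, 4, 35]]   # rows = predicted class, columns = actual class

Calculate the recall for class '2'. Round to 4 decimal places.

0.5268

One-vs-rest for '2': TP = diagonal; FP = other classes predicted '2'; FN = '2' predicted as other.
recall = TP/(TP+FN).
2: TP=59, FN=16+7+11+12+7=53 → 59/112 = 0.52679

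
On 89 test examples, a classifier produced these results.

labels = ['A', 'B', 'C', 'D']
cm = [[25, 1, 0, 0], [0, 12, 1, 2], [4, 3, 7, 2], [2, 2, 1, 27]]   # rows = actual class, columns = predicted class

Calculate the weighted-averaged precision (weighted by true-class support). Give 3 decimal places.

0.801

Per-class precision (TP/(TP+FP)):
  A: TP=25, FP=0+4+2=6 → 25/31 = 0.8065
  B: TP=12, FP=1+3+2=6 → 12/18 = 0.6667
  C: TP=7, FP=0+1+1=2 → 7/9 = 0.7778
  D: TP=27, FP=0+2+2=4 → 27/31 = 0.8710
Weighted-precision = Σ (supportᵢ/N)·precisionᵢ with N=89: (26/89)·0.8065 + (15/89)·0.6667 + (16/89)·0.7778 + (32/89)·0.8710 = 0.801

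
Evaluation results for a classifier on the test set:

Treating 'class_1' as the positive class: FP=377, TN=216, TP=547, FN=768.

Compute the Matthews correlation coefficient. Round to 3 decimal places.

-0.204

MCC = (TP·TN − FP·FN) / √((TP+FP)(TP+FN)(TN+FP)(TN+FN))
Numerator = 547·216 − 377·768 = -171384
Denominator = √(924·1315·593·984) = √709002090720 = 842022.6189
MCC = -171384 / 842022.6189 = -0.204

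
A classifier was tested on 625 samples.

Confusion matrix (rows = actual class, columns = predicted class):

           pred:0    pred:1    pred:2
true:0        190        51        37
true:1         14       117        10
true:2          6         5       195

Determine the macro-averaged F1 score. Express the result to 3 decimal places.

0.798

Per-class F1 score (2·TP/(2·TP+FP+FN)):
  0: TP=190, FP=14+6=20, FN=51+37=88 → 380/488 = 0.7787
  1: TP=117, FP=51+5=56, FN=14+10=24 → 234/314 = 0.7452
  2: TP=195, FP=37+10=47, FN=6+5=11 → 390/448 = 0.8705
Macro-F1 score = mean = (0.7787 + 0.7452 + 0.8705) / 3 = 0.798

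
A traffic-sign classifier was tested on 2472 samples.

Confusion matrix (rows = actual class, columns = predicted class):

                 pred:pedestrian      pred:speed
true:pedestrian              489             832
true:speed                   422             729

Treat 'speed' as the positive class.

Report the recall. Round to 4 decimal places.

Recall = TP/(TP+FN) = 729/(729+422) = 729/1151 = 0.6334

0.6334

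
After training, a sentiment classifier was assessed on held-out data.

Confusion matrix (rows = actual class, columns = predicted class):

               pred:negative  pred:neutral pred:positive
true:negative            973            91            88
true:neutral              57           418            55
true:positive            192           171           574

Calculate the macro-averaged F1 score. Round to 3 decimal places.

0.735

Per-class F1 score (2·TP/(2·TP+FP+FN)):
  negative: TP=973, FP=57+192=249, FN=91+88=179 → 1946/2374 = 0.8197
  neutral: TP=418, FP=91+171=262, FN=57+55=112 → 836/1210 = 0.6909
  positive: TP=574, FP=88+55=143, FN=192+171=363 → 1148/1654 = 0.6941
Macro-F1 score = mean = (0.8197 + 0.6909 + 0.6941) / 3 = 0.735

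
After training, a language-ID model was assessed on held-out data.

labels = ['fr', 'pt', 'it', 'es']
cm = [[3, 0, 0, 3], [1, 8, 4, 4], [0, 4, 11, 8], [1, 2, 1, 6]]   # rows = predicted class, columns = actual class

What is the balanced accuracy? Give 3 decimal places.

Balanced accuracy = mean of per-class recall.
  fr: recall = 3/5 = 0.6000
  pt: recall = 8/14 = 0.5714
  it: recall = 11/16 = 0.6875
  es: recall = 6/21 = 0.2857
Mean = (0.6000 + 0.5714 + 0.6875 + 0.2857) / 4 = 0.536

0.536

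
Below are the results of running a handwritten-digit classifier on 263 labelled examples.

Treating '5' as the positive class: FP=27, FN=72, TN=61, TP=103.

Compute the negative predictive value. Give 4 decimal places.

NPV = TN/(TN+FN) = 61/(61+72) = 0.4586

0.4586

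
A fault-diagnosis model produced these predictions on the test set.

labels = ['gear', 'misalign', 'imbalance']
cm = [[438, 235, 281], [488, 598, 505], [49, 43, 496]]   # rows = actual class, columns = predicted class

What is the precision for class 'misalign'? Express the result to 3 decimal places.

One-vs-rest for 'misalign': TP = diagonal; FP = other classes predicted 'misalign'; FN = 'misalign' predicted as other.
precision = TP/(TP+FP).
misalign: TP=598, FP=235+43=278 → 598/876 = 0.6826

0.683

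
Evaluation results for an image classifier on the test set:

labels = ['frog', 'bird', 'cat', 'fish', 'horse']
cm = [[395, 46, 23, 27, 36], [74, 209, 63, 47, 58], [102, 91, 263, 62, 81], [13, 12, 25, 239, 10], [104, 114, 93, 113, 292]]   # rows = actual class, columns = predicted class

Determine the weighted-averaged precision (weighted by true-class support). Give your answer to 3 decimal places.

0.550

Per-class precision (TP/(TP+FP)):
  frog: TP=395, FP=74+102+13+104=293 → 395/688 = 0.5741
  bird: TP=209, FP=46+91+12+114=263 → 209/472 = 0.4428
  cat: TP=263, FP=23+63+25+93=204 → 263/467 = 0.5632
  fish: TP=239, FP=27+47+62+113=249 → 239/488 = 0.4898
  horse: TP=292, FP=36+58+81+10=185 → 292/477 = 0.6122
Weighted-precision = Σ (supportᵢ/N)·precisionᵢ with N=2592: (527/2592)·0.5741 + (451/2592)·0.4428 + (599/2592)·0.5632 + (299/2592)·0.4898 + (716/2592)·0.6122 = 0.550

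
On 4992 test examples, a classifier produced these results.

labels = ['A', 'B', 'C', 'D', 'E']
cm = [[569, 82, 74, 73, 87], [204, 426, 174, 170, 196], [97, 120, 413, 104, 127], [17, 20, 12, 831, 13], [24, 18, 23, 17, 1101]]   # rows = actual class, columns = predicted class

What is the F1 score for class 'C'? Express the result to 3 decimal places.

Treat 'C' as positive and all other classes as negative.
F1 score = 2·TP/(2·TP+FP+FN).
C: TP=413, FP=74+174+12+23=283, FN=97+120+104+127=448 → 826/1557 = 0.5305

0.531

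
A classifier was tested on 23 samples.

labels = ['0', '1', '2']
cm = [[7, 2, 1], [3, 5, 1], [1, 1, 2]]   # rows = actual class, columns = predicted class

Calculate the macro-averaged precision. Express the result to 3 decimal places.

Per-class precision (TP/(TP+FP)):
  0: TP=7, FP=3+1=4 → 7/11 = 0.6364
  1: TP=5, FP=2+1=3 → 5/8 = 0.6250
  2: TP=2, FP=1+1=2 → 2/4 = 0.5000
Macro-precision = mean = (0.6364 + 0.6250 + 0.5000) / 3 = 0.587

0.587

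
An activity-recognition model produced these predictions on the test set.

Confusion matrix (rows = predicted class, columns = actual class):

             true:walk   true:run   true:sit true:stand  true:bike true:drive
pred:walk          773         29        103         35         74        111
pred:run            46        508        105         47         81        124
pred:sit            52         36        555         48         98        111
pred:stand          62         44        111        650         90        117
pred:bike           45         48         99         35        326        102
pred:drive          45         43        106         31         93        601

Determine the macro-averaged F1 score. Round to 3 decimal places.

Per-class F1 score (2·TP/(2·TP+FP+FN)):
  walk: TP=773, FP=29+103+35+74+111=352, FN=46+52+62+45+45=250 → 1546/2148 = 0.7197
  run: TP=508, FP=46+105+47+81+124=403, FN=29+36+44+48+43=200 → 1016/1619 = 0.6275
  sit: TP=555, FP=52+36+48+98+111=345, FN=103+105+111+99+106=524 → 1110/1979 = 0.5609
  stand: TP=650, FP=62+44+111+90+117=424, FN=35+47+48+35+31=196 → 1300/1920 = 0.6771
  bike: TP=326, FP=45+48+99+35+102=329, FN=74+81+98+90+93=436 → 652/1417 = 0.4601
  drive: TP=601, FP=45+43+106+31+93=318, FN=111+124+111+117+102=565 → 1202/2085 = 0.5765
Macro-F1 score = mean = (0.7197 + 0.6275 + 0.5609 + 0.6771 + 0.4601 + 0.5765) / 6 = 0.604

0.604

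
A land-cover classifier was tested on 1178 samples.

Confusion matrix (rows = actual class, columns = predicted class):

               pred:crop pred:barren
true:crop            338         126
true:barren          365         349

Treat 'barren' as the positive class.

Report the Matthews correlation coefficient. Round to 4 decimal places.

0.2164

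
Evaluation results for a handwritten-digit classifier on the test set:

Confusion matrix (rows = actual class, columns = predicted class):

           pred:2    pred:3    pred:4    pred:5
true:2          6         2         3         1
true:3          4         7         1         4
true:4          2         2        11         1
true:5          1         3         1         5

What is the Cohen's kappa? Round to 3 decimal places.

0.378

Observed agreement pₒ = trace/N = 29/54 = 0.5370
Expected agreement pₑ = Σ (rowᵢ·colᵢ)/N² = (12·13 + 16·14 + 16·16 + 10·11)/54² = 0.2558
κ = (pₒ − pₑ)/(1 − pₑ) = (0.5370 − 0.2558)/(1 − 0.2558) = 0.378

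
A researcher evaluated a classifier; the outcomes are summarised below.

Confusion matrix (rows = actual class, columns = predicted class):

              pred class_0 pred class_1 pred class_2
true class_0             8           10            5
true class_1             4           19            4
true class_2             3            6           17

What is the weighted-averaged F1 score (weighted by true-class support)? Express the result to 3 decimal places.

0.569

Per-class F1 score (2·TP/(2·TP+FP+FN)):
  class_0: TP=8, FP=4+3=7, FN=10+5=15 → 16/38 = 0.4211
  class_1: TP=19, FP=10+6=16, FN=4+4=8 → 38/62 = 0.6129
  class_2: TP=17, FP=5+4=9, FN=3+6=9 → 34/52 = 0.6538
Weighted-F1 score = Σ (supportᵢ/N)·F1 scoreᵢ with N=76: (23/76)·0.4211 + (27/76)·0.6129 + (26/76)·0.6538 = 0.569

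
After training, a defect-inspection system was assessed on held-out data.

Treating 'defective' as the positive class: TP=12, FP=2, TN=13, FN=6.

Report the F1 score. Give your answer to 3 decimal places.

Precision = TP/(TP+FP) = 12/14 = 0.8571
Recall = TP/(TP+FN) = 12/18 = 0.6667
F1 = 2·TP/(2·TP+FP+FN) = 24/32 = 0.750

0.750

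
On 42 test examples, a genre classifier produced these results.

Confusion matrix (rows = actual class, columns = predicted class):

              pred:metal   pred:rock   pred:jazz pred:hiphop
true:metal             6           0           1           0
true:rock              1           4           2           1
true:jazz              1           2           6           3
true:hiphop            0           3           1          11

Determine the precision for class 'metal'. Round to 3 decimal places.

One-vs-rest for 'metal': TP = diagonal; FP = other classes predicted 'metal'; FN = 'metal' predicted as other.
precision = TP/(TP+FP).
metal: TP=6, FP=1+1+0=2 → 6/8 = 0.7500

0.750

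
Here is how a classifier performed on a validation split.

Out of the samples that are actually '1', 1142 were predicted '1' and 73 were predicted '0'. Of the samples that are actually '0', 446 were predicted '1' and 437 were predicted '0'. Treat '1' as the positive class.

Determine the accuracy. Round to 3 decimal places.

0.753

Accuracy = (TP+TN)/N = (1142+437)/2098 = 0.753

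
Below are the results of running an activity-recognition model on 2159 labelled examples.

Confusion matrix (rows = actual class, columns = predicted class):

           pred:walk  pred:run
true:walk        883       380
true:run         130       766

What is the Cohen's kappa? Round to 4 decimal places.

Observed agreement pₒ = trace/N = 1649/2159 = 0.76378
Expected agreement pₑ = Σ (rowᵢ·colᵢ)/N² = (1263·1013 + 896·1146)/2159² = 0.49476
κ = (pₒ − pₑ)/(1 − pₑ) = (0.76378 − 0.49476)/(1 − 0.49476) = 0.5325

0.5325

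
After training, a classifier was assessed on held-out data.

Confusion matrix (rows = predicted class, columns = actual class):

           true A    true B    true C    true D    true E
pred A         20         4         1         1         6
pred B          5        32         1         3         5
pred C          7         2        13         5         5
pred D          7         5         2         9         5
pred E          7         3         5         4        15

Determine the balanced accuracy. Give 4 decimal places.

Balanced accuracy = mean of per-class recall.
  A: recall = 20/46 = 0.43478
  B: recall = 32/46 = 0.69565
  C: recall = 13/22 = 0.59091
  D: recall = 9/22 = 0.40909
  E: recall = 15/36 = 0.41667
Mean = (0.43478 + 0.69565 + 0.59091 + 0.40909 + 0.41667) / 5 = 0.5094

0.5094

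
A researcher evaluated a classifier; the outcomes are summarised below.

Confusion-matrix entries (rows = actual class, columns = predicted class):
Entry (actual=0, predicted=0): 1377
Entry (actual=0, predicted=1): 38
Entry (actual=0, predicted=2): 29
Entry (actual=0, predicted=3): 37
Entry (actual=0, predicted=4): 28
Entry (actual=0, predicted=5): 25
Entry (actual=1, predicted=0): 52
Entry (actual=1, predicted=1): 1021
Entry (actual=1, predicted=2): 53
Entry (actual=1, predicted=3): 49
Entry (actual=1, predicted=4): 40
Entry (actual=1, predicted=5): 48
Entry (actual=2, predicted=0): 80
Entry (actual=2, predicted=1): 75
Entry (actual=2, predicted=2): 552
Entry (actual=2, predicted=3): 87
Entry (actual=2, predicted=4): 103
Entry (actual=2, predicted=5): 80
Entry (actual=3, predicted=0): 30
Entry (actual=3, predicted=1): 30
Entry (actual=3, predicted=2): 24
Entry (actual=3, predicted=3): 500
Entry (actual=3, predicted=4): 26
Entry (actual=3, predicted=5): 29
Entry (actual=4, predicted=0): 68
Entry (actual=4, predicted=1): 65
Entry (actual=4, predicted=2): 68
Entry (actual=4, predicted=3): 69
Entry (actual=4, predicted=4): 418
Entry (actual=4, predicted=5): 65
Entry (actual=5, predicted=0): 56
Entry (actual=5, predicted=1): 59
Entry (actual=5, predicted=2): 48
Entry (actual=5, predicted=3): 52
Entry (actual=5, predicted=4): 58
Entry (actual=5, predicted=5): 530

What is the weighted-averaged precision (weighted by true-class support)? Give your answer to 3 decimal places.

Per-class precision (TP/(TP+FP)):
  0: TP=1377, FP=52+80+30+68+56=286 → 1377/1663 = 0.8280
  1: TP=1021, FP=38+75+30+65+59=267 → 1021/1288 = 0.7927
  2: TP=552, FP=29+53+24+68+48=222 → 552/774 = 0.7132
  3: TP=500, FP=37+49+87+69+52=294 → 500/794 = 0.6297
  4: TP=418, FP=28+40+103+26+58=255 → 418/673 = 0.6211
  5: TP=530, FP=25+48+80+29+65=247 → 530/777 = 0.6821
Weighted-precision = Σ (supportᵢ/N)·precisionᵢ with N=5969: (1534/5969)·0.8280 + (1263/5969)·0.7927 + (977/5969)·0.7132 + (639/5969)·0.6297 + (753/5969)·0.6211 + (803/5969)·0.6821 = 0.735

0.735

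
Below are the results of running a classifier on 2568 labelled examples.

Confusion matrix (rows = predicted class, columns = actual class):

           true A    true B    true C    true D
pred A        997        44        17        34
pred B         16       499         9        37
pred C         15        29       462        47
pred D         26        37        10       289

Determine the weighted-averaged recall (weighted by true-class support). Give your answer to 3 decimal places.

0.875

Per-class recall (TP/(TP+FN)):
  A: TP=997, FN=16+15+26=57 → 997/1054 = 0.9459
  B: TP=499, FN=44+29+37=110 → 499/609 = 0.8194
  C: TP=462, FN=17+9+10=36 → 462/498 = 0.9277
  D: TP=289, FN=34+37+47=118 → 289/407 = 0.7101
Weighted-recall = Σ (supportᵢ/N)·recallᵢ with N=2568: (1054/2568)·0.9459 + (609/2568)·0.8194 + (498/2568)·0.9277 + (407/2568)·0.7101 = 0.875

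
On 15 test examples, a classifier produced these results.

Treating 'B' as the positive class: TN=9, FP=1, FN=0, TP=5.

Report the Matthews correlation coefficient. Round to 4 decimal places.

MCC = (TP·TN − FP·FN) / √((TP+FP)(TP+FN)(TN+FP)(TN+FN))
Numerator = 5·9 − 1·0 = 45
Denominator = √(6·5·10·9) = √2700 = 51.9615
MCC = 45 / 51.9615 = 0.8660

0.8660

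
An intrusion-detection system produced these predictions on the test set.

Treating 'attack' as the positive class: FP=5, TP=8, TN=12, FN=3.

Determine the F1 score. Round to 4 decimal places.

Precision = TP/(TP+FP) = 8/13 = 0.6154
Recall = TP/(TP+FN) = 8/11 = 0.7273
F1 = 2·TP/(2·TP+FP+FN) = 16/24 = 0.6667

0.6667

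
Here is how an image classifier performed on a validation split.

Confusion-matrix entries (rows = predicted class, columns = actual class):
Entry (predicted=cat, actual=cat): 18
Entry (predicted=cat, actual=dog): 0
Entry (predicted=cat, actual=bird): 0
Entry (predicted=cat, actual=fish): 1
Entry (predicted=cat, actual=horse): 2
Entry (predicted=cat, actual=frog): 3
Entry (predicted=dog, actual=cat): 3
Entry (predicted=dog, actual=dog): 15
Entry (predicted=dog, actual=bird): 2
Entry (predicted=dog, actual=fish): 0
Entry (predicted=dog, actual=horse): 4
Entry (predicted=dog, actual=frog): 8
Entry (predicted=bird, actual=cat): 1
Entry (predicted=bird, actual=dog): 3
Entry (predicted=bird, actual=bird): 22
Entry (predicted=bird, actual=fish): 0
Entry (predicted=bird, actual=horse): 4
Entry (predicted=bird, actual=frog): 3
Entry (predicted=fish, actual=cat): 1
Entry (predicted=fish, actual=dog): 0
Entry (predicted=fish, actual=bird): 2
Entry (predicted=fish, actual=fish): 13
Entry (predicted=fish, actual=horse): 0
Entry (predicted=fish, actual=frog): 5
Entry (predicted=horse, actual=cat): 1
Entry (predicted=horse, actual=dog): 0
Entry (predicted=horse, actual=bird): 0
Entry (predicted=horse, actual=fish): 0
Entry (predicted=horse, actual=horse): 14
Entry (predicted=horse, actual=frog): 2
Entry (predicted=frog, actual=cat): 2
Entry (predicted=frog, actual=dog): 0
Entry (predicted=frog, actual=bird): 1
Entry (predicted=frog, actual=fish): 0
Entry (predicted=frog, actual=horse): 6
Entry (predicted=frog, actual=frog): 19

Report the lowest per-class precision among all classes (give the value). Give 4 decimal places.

Per-class precision (TP/(TP+FP)):
  cat: TP=18, FP=0+0+1+2+3=6 → 18/24 = 0.75000
  dog: TP=15, FP=3+2+0+4+8=17 → 15/32 = 0.46875
  bird: TP=22, FP=1+3+0+4+3=11 → 22/33 = 0.66667
  fish: TP=13, FP=1+0+2+0+5=8 → 13/21 = 0.61905
  horse: TP=14, FP=1+0+0+0+2=3 → 14/17 = 0.82353
  frog: TP=19, FP=2+0+1+0+6=9 → 19/28 = 0.67857
Lowest is class 'dog' with precision = 0.4688.

0.4688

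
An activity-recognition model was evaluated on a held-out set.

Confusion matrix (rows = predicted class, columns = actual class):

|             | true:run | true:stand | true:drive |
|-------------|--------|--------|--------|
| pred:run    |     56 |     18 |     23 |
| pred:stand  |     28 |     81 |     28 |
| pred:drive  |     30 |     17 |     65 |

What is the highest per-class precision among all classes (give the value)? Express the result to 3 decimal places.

Per-class precision (TP/(TP+FP)):
  run: TP=56, FP=18+23=41 → 56/97 = 0.5773
  stand: TP=81, FP=28+28=56 → 81/137 = 0.5912
  drive: TP=65, FP=30+17=47 → 65/112 = 0.5804
Highest is class 'stand' with precision = 0.591.

0.591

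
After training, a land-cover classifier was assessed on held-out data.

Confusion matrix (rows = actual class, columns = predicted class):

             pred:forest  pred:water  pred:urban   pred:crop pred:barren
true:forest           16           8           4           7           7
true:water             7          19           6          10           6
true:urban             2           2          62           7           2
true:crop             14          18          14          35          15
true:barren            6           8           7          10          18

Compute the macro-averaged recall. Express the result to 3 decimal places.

0.467

Per-class recall (TP/(TP+FN)):
  forest: TP=16, FN=8+4+7+7=26 → 16/42 = 0.3810
  water: TP=19, FN=7+6+10+6=29 → 19/48 = 0.3958
  urban: TP=62, FN=2+2+7+2=13 → 62/75 = 0.8267
  crop: TP=35, FN=14+18+14+15=61 → 35/96 = 0.3646
  barren: TP=18, FN=6+8+7+10=31 → 18/49 = 0.3673
Macro-recall = mean = (0.3810 + 0.3958 + 0.8267 + 0.3646 + 0.3673) / 5 = 0.467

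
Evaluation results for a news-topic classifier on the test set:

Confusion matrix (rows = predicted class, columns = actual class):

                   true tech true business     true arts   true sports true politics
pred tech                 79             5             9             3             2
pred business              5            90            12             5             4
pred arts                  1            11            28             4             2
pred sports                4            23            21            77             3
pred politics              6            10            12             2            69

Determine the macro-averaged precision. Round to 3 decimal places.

Per-class precision (TP/(TP+FP)):
  tech: TP=79, FP=5+9+3+2=19 → 79/98 = 0.8061
  business: TP=90, FP=5+12+5+4=26 → 90/116 = 0.7759
  arts: TP=28, FP=1+11+4+2=18 → 28/46 = 0.6087
  sports: TP=77, FP=4+23+21+3=51 → 77/128 = 0.6016
  politics: TP=69, FP=6+10+12+2=30 → 69/99 = 0.6970
Macro-precision = mean = (0.8061 + 0.7759 + 0.6087 + 0.6016 + 0.6970) / 5 = 0.698

0.698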